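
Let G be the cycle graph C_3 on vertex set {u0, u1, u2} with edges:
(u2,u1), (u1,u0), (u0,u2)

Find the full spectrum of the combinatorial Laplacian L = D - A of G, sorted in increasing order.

The cycle graph C_n has Laplacian eigenvalues λ_k = 2 − 2cos(2πk/n), k = 0, 1, …, n−1. Here n = 3:
k=0: 2 − 2cos(0) = 0.0; k=1: 2 − 2cos(2π/3) = 3.0; k=2: 2 − 2cos(4π/3) = 3.0.
Laplacian eigenvalues (increasing order): [0.0, 3.0, 3.0]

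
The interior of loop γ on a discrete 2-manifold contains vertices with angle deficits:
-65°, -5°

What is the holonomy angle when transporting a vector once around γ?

Holonomy = total enclosed curvature = (-65°) + (-5°) = -70°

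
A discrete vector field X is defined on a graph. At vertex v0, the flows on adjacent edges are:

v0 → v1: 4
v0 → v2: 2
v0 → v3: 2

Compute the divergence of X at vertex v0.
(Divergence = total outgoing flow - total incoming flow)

Divergence = sum of outgoing flows = 4 + 2 + 2 = 8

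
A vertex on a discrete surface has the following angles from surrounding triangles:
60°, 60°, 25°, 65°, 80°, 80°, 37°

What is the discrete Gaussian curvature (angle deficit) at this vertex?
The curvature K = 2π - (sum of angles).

Sum of angles = 407°. K = 360° - 407° = -47° = -47π/180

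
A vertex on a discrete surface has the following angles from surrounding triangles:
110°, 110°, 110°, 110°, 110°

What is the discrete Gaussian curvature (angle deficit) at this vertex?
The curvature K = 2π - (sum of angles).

Sum of angles = 550°. K = 360° - 550° = -190°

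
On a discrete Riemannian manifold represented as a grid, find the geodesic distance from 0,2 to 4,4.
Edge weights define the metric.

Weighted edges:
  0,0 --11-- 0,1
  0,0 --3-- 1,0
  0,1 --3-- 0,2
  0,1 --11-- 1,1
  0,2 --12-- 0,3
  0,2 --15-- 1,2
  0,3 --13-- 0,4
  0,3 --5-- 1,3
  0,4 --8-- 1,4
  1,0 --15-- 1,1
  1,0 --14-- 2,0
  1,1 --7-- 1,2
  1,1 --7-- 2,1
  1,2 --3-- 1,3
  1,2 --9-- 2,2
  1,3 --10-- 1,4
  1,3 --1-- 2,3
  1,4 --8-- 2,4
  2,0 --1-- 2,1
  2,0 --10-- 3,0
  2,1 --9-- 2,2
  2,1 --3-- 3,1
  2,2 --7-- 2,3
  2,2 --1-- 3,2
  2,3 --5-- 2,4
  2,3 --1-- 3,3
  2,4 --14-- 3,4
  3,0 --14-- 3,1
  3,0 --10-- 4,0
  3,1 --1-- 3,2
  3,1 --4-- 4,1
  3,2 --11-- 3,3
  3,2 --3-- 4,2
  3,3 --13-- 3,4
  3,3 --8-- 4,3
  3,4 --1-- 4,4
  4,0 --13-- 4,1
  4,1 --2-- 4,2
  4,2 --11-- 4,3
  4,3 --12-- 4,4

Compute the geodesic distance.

Shortest path: 0,2 → 0,3 → 1,3 → 2,3 → 3,3 → 3,4 → 4,4, total weight = 33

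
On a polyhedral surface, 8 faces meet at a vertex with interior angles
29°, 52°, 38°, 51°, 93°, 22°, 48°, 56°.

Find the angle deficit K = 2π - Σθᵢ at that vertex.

Sum of angles = 389°. K = 360° - 389° = -29° = -29π/180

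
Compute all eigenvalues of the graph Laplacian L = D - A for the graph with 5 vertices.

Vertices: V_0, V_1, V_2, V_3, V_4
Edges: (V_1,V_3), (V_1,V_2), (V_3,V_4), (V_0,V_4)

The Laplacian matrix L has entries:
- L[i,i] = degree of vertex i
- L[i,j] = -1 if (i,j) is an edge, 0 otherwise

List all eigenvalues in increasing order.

Degrees: deg(V_0) = 1, deg(V_1) = 2, deg(V_2) = 1, deg(V_3) = 2, deg(V_4) = 2.
L = D − A with rows/columns ordered (V_0, V_1, V_2, V_3, V_4):
  [ 1,  0,  0,  0, -1]
  [ 0,  2, -1, -1,  0]
  [ 0, -1,  1,  0,  0]
  [ 0, -1,  0,  2, -1]
  [-1,  0,  0, -1,  2]
Characteristic polynomial: det(λI − L) = λ(λ² − 3λ + 1)(λ² − 5λ + 5).
Roots: λ = 0; (λ² − 3λ + 1) = 0 ⇒ λ = (3 ± √5)/2 ≈ 0.382, 2.618; (λ² − 5λ + 5) = 0 ⇒ λ = (5 ± √5)/2 ≈ 1.382, 3.618.
(Check: the roots sum (with multiplicity) to 8, matching trace L = Σdeg = 2·4 = 8.)
Laplacian eigenvalues (increasing order): [0.0, 0.382, 1.382, 2.618, 3.618]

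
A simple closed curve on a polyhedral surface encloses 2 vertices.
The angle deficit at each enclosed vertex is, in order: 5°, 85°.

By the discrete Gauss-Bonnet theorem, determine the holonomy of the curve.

Holonomy = total enclosed curvature = 5° + 85° = 90°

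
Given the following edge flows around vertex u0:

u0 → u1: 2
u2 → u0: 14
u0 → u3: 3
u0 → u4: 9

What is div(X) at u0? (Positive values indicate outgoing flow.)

Divergence = sum of outgoing flows = 2 + (-14) + 3 + 9 = 0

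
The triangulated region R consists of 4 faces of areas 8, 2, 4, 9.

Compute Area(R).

8 + 2 + 4 + 9 = 23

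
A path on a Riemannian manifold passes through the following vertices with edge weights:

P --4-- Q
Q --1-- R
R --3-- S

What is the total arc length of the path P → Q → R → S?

Arc length = 4 + 1 + 3 = 8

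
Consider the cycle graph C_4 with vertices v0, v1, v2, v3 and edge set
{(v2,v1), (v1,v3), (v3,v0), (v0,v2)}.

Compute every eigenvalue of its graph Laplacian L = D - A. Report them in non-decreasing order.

The cycle graph C_n has Laplacian eigenvalues λ_k = 2 − 2cos(2πk/n), k = 0, 1, …, n−1. Here n = 4:
k=0: 2 − 2cos(0) = 0.0; k=1: 2 − 2cos(π/2) = 2.0; k=2: 2 − 2cos(π) = 4.0; k=3: 2 − 2cos(3π/2) = 2.0.
Laplacian eigenvalues (increasing order): [0.0, 2.0, 2.0, 4.0]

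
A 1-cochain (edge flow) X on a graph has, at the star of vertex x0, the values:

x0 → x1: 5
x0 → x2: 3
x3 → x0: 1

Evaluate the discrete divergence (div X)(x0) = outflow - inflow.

Divergence = sum of outgoing flows = 5 + 3 + (-1) = 7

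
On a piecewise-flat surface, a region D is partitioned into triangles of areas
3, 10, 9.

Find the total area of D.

3 + 10 + 9 = 22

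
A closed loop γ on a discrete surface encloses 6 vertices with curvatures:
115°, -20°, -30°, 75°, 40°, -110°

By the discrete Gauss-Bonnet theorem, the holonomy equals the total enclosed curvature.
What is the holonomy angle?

Holonomy = total enclosed curvature = 115° + (-20°) + (-30°) + 75° + 40° + (-110°) = 70°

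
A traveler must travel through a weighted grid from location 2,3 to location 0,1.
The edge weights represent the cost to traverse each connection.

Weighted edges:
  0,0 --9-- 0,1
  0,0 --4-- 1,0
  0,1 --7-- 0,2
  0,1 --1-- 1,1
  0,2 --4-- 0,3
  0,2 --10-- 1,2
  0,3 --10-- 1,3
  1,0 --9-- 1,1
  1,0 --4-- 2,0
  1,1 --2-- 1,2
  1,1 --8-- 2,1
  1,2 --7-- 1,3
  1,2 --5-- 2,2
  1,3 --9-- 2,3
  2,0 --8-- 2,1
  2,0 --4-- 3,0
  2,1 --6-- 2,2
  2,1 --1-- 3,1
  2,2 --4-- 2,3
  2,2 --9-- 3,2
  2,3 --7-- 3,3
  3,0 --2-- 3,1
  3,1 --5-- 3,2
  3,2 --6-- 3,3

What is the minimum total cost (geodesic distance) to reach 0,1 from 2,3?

Shortest path: 2,3 → 2,2 → 1,2 → 1,1 → 0,1, total weight = 12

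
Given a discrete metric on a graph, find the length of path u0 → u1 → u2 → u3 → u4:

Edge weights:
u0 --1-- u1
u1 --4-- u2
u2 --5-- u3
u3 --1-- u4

Arc length = 1 + 4 + 5 + 1 = 11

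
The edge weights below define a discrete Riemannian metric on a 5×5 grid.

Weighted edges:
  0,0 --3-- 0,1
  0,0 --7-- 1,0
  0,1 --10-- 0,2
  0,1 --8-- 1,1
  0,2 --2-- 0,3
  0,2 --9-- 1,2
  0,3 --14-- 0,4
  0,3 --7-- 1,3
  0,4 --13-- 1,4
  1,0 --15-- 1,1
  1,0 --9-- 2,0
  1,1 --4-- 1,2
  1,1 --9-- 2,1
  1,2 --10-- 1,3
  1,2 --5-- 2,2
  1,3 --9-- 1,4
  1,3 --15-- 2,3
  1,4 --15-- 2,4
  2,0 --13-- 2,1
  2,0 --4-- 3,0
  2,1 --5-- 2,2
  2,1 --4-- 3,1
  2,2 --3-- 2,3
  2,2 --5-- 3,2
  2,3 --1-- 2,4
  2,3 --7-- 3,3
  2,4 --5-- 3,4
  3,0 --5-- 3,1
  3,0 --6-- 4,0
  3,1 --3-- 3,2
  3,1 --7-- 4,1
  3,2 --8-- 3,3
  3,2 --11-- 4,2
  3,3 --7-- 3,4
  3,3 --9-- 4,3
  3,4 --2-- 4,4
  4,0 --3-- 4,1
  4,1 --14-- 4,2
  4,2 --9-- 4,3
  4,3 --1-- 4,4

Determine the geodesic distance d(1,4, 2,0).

Shortest path: 1,4 → 2,4 → 2,3 → 2,2 → 3,2 → 3,1 → 3,0 → 2,0, total weight = 36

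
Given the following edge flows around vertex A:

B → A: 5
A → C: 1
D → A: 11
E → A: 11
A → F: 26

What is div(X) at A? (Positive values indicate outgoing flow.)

Divergence = sum of outgoing flows = (-5) + 1 + (-11) + (-11) + 26 = 0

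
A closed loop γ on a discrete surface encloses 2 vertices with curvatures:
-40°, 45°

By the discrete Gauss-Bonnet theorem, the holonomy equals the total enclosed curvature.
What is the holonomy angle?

Holonomy = total enclosed curvature = (-40°) + 45° = 5°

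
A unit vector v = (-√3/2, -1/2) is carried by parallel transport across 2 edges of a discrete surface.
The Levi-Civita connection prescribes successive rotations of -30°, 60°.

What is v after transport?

Total rotation: (-30°) + 60° = 30°. Final vector: (-0.5000, -0.8660)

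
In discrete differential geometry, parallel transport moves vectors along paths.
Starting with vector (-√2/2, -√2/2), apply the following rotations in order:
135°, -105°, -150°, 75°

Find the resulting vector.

Total rotation: 135° + (-105°) + (-150°) + 75° = -45°. Final vector: (-1, 0)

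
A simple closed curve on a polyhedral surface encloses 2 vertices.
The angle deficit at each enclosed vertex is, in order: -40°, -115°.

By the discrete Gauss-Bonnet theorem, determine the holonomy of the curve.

Holonomy = total enclosed curvature = (-40°) + (-115°) = -155°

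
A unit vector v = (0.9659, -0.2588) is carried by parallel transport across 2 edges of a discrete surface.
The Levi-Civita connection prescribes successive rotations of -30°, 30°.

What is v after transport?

Total rotation: (-30°) + 30° = 0°. Final vector: (0.9659, -0.2588)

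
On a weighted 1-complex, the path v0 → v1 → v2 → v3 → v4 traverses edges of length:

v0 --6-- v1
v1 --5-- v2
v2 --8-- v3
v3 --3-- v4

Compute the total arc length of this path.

Arc length = 6 + 5 + 8 + 3 = 22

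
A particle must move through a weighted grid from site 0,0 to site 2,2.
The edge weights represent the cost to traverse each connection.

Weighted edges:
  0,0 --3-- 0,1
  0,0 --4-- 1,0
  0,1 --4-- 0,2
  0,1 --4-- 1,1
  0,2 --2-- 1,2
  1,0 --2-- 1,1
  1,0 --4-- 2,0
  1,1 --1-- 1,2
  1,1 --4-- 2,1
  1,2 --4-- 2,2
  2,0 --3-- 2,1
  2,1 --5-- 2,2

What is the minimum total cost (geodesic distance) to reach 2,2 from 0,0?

Shortest path: 0,0 → 1,0 → 1,1 → 1,2 → 2,2, total weight = 11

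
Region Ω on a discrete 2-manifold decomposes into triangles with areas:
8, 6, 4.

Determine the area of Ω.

8 + 6 + 4 = 18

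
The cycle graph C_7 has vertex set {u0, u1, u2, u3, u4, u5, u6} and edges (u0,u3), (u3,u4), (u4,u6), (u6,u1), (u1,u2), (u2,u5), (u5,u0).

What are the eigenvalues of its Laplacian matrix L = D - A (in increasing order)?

The cycle graph C_n has Laplacian eigenvalues λ_k = 2 − 2cos(2πk/n), k = 0, 1, …, n−1. Here n = 7:
k=0: 2 − 2cos(0) = 0.0; k=1: 2 − 2cos(2π/7) = 0.753; k=2: 2 − 2cos(4π/7) = 2.445; k=3: 2 − 2cos(6π/7) = 3.8019; k=4: 2 − 2cos(8π/7) = 3.8019; k=5: 2 − 2cos(10π/7) = 2.445; k=6: 2 − 2cos(12π/7) = 0.753.
Laplacian eigenvalues (increasing order): [0.0, 0.753, 0.753, 2.445, 2.445, 3.8019, 3.8019]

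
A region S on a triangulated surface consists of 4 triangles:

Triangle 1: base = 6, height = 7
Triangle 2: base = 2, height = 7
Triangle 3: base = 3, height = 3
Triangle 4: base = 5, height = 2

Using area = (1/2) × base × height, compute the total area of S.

(1/2)×6×7 + (1/2)×2×7 + (1/2)×3×3 + (1/2)×5×2 = 37.5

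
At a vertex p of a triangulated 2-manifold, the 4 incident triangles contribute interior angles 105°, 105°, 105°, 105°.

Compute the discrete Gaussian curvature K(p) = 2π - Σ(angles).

Sum of angles = 420°. K = 360° - 420° = -60°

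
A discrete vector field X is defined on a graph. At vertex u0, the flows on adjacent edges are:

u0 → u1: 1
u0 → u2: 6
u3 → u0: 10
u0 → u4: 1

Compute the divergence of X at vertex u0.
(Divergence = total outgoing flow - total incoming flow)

Divergence = sum of outgoing flows = 1 + 6 + (-10) + 1 = -2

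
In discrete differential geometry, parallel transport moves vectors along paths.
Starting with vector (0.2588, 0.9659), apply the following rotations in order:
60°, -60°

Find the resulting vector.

Total rotation: 60° + (-60°) = 0°. Final vector: (0.2588, 0.9659)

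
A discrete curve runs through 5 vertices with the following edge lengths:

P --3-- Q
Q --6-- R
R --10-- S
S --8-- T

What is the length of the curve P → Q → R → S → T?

Arc length = 3 + 6 + 10 + 8 = 27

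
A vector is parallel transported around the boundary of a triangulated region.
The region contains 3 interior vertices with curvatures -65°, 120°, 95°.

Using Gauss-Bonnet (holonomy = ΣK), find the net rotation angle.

Holonomy = total enclosed curvature = (-65°) + 120° + 95° = 150°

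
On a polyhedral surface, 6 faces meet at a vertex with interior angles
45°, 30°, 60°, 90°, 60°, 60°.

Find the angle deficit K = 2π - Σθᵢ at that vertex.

Sum of angles = 345°. K = 360° - 345° = 15° = π/12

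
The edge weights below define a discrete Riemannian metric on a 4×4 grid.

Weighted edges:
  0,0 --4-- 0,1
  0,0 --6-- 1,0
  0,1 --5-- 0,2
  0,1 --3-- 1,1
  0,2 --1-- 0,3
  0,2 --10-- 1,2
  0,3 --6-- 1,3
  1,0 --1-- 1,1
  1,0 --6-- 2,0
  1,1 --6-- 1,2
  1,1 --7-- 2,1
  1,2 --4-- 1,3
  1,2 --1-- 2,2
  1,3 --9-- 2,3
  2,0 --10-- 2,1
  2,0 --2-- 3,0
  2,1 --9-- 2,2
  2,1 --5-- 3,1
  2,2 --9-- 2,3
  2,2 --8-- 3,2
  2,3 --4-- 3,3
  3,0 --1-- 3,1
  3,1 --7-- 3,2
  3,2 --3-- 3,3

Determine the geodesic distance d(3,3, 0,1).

Shortest path: 3,3 → 3,2 → 2,2 → 1,2 → 1,1 → 0,1, total weight = 21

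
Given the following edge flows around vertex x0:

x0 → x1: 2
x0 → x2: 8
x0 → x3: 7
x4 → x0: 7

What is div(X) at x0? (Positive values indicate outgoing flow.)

Divergence = sum of outgoing flows = 2 + 8 + 7 + (-7) = 10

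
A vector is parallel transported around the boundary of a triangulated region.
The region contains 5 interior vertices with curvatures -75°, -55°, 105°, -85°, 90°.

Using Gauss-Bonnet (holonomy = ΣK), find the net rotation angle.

Holonomy = total enclosed curvature = (-75°) + (-55°) + 105° + (-85°) + 90° = -20°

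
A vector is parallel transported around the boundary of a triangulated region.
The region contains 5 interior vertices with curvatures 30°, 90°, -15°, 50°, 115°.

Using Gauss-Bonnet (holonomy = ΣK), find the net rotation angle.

Holonomy = total enclosed curvature = 30° + 90° + (-15°) + 50° + 115° = 270°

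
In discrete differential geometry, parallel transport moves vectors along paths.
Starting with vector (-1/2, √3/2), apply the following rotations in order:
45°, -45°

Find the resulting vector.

Total rotation: 45° + (-45°) = 0°. Final vector: (-0.5000, 0.8660)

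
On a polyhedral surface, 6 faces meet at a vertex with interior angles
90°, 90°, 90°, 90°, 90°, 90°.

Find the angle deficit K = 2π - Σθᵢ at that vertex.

Sum of angles = 540°. K = 360° - 540° = -180° = -π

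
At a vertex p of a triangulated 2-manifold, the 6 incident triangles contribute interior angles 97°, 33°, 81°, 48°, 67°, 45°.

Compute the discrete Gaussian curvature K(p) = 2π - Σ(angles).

Sum of angles = 371°. K = 360° - 371° = -11° = -11π/180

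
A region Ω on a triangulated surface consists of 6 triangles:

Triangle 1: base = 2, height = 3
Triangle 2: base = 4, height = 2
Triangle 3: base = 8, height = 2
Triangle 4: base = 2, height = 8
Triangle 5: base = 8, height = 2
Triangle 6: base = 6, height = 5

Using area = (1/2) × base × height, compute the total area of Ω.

(1/2)×2×3 + (1/2)×4×2 + (1/2)×8×2 + (1/2)×2×8 + (1/2)×8×2 + (1/2)×6×5 = 46.0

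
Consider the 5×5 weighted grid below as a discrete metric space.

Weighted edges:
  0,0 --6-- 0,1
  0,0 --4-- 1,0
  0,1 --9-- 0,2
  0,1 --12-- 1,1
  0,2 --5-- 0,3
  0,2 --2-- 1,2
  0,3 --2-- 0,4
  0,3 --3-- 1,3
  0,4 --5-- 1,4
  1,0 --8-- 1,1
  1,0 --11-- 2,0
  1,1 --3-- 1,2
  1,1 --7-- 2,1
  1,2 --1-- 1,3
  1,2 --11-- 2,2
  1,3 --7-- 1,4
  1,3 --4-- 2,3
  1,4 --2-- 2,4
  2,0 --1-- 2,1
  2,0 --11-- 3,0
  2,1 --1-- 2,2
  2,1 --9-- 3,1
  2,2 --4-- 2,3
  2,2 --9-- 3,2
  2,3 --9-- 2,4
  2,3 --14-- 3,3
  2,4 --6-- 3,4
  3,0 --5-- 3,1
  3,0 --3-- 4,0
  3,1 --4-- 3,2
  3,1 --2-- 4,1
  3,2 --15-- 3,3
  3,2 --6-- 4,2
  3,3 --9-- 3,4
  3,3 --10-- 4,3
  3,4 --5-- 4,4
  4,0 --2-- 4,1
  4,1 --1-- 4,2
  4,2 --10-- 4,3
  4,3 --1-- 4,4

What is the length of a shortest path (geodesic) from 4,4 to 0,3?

Shortest path: 4,4 → 3,4 → 2,4 → 1,4 → 0,4 → 0,3, total weight = 20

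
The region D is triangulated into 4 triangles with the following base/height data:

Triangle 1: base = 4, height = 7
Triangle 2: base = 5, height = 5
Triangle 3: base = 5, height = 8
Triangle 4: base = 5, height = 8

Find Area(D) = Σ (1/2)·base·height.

(1/2)×4×7 + (1/2)×5×5 + (1/2)×5×8 + (1/2)×5×8 = 66.5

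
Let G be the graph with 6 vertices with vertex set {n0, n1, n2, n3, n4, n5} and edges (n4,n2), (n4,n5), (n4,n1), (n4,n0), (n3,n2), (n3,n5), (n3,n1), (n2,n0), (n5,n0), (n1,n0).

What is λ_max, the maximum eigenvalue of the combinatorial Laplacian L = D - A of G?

Degrees: deg(n0) = 4, deg(n1) = 3, deg(n2) = 3, deg(n3) = 3, deg(n4) = 4, deg(n5) = 3.
L = D − A with rows/columns ordered (n0, n1, n2, n3, n4, n5):
  [ 4, -1, -1,  0, -1, -1]
  [-1,  3,  0, -1, -1,  0]
  [-1,  0,  3, -1, -1,  0]
  [ 0, -1, -1,  3,  0, -1]
  [-1, -1, -1,  0,  4, -1]
  [-1,  0,  0, -1, -1,  3]
Characteristic polynomial: det(λI − L) = λ(λ − 3)³(λ − 5)(λ − 6).
Roots: λ = 0; (λ − 3) = 0 ⇒ λ = 3 (multiplicity 3); (λ − 5) = 0 ⇒ λ = 5; (λ − 6) = 0 ⇒ λ = 6.
(Check: the roots sum (with multiplicity) to 20, matching trace L = Σdeg = 2·10 = 20.)
Laplacian eigenvalues: [0.0, 3.0, 3.0, 3.0, 5.0, 6.0]. Largest eigenvalue (spectral radius) = 6.0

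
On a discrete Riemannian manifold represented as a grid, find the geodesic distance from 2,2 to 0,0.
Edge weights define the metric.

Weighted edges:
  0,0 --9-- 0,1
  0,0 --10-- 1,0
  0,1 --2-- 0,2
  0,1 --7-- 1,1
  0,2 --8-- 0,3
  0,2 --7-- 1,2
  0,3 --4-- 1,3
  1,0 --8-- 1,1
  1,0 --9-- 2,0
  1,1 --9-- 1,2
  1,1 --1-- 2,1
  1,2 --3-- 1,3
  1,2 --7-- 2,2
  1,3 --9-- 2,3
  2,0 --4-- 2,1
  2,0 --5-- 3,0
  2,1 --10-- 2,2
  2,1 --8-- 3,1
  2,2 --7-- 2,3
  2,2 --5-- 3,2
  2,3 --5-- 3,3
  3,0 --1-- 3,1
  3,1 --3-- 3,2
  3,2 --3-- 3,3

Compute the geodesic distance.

Shortest path: 2,2 → 1,2 → 0,2 → 0,1 → 0,0, total weight = 25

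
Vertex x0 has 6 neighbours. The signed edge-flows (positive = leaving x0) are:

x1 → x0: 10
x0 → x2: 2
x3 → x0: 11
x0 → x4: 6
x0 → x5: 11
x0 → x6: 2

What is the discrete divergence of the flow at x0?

Divergence = sum of outgoing flows = (-10) + 2 + (-11) + 6 + 11 + 2 = 0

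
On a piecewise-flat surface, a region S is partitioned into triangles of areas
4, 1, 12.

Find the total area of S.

4 + 1 + 12 = 17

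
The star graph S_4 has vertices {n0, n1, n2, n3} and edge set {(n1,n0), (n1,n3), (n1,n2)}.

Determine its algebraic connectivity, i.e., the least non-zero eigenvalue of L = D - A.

The star S_4 is the complete bipartite graph K_{1,3} (one hub of degree 3, 3 leaves of degree 1). The Laplacian spectrum of K_{p,q} is 0, p (multiplicity q−1), q (multiplicity p−1), p+q. With p = 1, q = 3: 0 once, 1 with multiplicity 2, and 4 once. (Check: trace L = sum of degrees = 6 = 2·1 + 4.)
Laplacian eigenvalues: [0.0, 1.0, 1.0, 4.0]. Algebraic connectivity (smallest non-zero eigenvalue) = 1.0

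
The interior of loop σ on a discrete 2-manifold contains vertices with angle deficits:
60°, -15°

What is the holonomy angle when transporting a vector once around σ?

Holonomy = total enclosed curvature = 60° + (-15°) = 45°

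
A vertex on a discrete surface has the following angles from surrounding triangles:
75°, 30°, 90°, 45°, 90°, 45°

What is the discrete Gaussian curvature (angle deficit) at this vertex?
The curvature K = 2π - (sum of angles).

Sum of angles = 375°. K = 360° - 375° = -15°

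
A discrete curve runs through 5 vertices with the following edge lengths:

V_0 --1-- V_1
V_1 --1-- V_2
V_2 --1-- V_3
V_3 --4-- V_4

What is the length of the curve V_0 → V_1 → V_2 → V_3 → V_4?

Arc length = 1 + 1 + 1 + 4 = 7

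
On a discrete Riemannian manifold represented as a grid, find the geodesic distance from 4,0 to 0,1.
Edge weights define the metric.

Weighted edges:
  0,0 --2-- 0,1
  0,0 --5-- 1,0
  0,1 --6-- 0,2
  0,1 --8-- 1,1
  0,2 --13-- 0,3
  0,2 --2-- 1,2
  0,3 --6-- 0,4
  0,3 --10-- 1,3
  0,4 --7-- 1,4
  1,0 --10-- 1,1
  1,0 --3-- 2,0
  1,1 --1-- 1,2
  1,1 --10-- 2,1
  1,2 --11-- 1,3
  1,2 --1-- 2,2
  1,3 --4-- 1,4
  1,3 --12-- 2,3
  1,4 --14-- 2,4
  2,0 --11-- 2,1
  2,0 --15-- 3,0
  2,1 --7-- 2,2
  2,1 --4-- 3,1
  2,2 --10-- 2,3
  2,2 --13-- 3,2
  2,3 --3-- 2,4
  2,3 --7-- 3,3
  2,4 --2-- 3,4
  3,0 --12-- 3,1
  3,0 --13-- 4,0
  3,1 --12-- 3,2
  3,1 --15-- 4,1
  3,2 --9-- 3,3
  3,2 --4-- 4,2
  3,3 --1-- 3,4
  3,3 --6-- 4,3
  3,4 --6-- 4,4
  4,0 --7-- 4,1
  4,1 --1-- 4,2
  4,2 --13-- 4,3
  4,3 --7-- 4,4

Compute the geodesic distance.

Shortest path: 4,0 → 4,1 → 4,2 → 3,2 → 2,2 → 1,2 → 0,2 → 0,1, total weight = 34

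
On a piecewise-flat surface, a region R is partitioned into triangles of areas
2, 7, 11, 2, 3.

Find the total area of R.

2 + 7 + 11 + 2 + 3 = 25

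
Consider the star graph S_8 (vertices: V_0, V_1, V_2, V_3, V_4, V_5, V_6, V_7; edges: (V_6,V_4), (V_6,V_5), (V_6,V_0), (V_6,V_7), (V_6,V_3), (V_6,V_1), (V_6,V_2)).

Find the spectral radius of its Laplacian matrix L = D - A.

The star S_8 is the complete bipartite graph K_{1,7} (one hub of degree 7, 7 leaves of degree 1). The Laplacian spectrum of K_{p,q} is 0, p (multiplicity q−1), q (multiplicity p−1), p+q. With p = 1, q = 7: 0 once, 1 with multiplicity 6, and 8 once. (Check: trace L = sum of degrees = 14 = 6·1 + 8.)
Laplacian eigenvalues: [0.0, 1.0, 1.0, 1.0, 1.0, 1.0, 1.0, 8.0]. Largest eigenvalue (spectral radius) = 8.0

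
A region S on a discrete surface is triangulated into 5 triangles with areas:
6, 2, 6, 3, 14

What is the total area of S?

6 + 2 + 6 + 3 + 14 = 31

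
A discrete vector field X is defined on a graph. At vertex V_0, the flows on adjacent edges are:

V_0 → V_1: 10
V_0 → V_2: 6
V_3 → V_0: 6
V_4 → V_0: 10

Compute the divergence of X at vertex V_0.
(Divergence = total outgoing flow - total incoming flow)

Divergence = sum of outgoing flows = 10 + 6 + (-6) + (-10) = 0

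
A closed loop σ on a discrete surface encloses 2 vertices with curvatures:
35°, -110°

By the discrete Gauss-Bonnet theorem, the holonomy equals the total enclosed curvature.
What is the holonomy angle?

Holonomy = total enclosed curvature = 35° + (-110°) = -75°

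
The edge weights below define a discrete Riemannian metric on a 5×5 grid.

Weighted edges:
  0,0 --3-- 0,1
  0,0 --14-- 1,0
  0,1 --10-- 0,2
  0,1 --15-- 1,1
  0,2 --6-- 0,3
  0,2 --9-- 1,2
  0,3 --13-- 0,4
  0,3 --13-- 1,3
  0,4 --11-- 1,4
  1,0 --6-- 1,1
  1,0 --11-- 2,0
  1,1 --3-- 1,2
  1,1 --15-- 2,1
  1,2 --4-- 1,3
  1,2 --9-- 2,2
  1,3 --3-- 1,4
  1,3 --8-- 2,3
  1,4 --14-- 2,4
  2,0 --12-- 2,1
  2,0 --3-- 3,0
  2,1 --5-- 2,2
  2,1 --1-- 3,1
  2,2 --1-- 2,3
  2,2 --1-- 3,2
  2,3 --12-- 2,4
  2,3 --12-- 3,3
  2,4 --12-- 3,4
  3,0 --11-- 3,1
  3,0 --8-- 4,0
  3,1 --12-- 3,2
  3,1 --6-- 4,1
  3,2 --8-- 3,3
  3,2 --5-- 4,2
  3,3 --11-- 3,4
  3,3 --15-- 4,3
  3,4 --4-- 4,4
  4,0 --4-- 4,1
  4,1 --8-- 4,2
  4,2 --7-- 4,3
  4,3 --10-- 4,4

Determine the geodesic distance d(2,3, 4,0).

Shortest path: 2,3 → 2,2 → 2,1 → 3,1 → 4,1 → 4,0, total weight = 17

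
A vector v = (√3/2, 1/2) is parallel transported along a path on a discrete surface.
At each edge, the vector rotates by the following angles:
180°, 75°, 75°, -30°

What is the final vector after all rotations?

Total rotation: 180° + 75° + 75° + (-30°) = 300° ≡ -60° (mod 360°). Final vector: (0.8660, -0.5000)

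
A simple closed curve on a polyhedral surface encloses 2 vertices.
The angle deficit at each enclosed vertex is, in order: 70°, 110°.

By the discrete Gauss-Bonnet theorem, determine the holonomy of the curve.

Holonomy = total enclosed curvature = 70° + 110° = 180°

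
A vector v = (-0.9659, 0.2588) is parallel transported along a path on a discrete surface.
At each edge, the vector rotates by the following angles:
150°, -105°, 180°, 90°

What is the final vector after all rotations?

Total rotation: 150° + (-105°) + 180° + 90° = 315° ≡ -45° (mod 360°). Final vector: (-0.5000, 0.8660)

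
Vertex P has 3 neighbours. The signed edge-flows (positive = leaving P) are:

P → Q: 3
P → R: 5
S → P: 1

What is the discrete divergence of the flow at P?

Divergence = sum of outgoing flows = 3 + 5 + (-1) = 7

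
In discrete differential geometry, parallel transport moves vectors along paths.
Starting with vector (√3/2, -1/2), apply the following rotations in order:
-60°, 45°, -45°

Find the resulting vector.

Total rotation: (-60°) + 45° + (-45°) = -60°. Final vector: (0, -1)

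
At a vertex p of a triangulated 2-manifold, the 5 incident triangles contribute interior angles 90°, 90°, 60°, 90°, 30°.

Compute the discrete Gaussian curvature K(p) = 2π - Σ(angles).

Sum of angles = 360°. K = 360° - 360° = 0° = 0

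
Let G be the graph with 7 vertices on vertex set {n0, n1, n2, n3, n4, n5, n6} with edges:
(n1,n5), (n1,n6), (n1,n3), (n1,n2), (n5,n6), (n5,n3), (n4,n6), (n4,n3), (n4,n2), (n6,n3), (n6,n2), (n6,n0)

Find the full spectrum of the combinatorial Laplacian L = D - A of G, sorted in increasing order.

Degrees: deg(n0) = 1, deg(n1) = 4, deg(n2) = 3, deg(n3) = 4, deg(n4) = 3, deg(n5) = 3, deg(n6) = 6.
L = D − A with rows/columns ordered (n0, n1, n2, n3, n4, n5, n6):
  [ 1,  0,  0,  0,  0,  0, -1]
  [ 0,  4, -1, -1,  0, -1, -1]
  [ 0, -1,  3,  0, -1,  0, -1]
  [ 0, -1,  0,  4, -1, -1, -1]
  [ 0,  0, -1, -1,  3,  0, -1]
  [ 0, -1,  0, -1,  0,  3, -1]
  [-1, -1, -1, -1, -1, -1,  6]
Characteristic polynomial: det(λI − L) = λ(λ − 1)(λ² − 7λ + 11)(λ² − 9λ + 19)(λ − 7).
Roots: λ = 0; (λ − 1) = 0 ⇒ λ = 1; (λ² − 7λ + 11) = 0 ⇒ λ = (7 ± √5)/2 ≈ 2.382, 4.618; (λ² − 9λ + 19) = 0 ⇒ λ = (9 ± √5)/2 ≈ 3.382, 5.618; (λ − 7) = 0 ⇒ λ = 7.
(Check: the roots sum (with multiplicity) to 24, matching trace L = Σdeg = 2·12 = 24.)
Laplacian eigenvalues (increasing order): [0.0, 1.0, 2.382, 3.382, 4.618, 5.618, 7.0]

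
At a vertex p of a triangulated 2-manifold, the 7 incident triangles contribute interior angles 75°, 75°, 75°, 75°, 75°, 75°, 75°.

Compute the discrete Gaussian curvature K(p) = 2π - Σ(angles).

Sum of angles = 525°. K = 360° - 525° = -165° = -11π/12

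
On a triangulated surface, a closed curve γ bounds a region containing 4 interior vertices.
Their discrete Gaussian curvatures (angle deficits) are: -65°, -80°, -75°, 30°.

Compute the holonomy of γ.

Holonomy = total enclosed curvature = (-65°) + (-80°) + (-75°) + 30° = -190°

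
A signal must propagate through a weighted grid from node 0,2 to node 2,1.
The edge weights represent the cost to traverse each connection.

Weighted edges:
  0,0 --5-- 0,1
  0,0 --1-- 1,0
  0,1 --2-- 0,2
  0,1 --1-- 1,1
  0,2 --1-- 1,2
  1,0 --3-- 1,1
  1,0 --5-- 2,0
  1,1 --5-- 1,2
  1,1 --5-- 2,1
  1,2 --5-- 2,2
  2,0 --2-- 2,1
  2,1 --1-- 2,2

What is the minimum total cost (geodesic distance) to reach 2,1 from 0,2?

Shortest path: 0,2 → 1,2 → 2,2 → 2,1, total weight = 7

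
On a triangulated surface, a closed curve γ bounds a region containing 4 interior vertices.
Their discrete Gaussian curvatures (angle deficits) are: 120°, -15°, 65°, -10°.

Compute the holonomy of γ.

Holonomy = total enclosed curvature = 120° + (-15°) + 65° + (-10°) = 160°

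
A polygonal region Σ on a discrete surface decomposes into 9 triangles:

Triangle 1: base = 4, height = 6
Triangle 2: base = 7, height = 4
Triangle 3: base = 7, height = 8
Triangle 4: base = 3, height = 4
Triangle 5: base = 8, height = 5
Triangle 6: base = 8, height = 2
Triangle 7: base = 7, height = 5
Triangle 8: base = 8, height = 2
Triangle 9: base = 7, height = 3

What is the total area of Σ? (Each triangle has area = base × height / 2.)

(1/2)×4×6 + (1/2)×7×4 + (1/2)×7×8 + (1/2)×3×4 + (1/2)×8×5 + (1/2)×8×2 + (1/2)×7×5 + (1/2)×8×2 + (1/2)×7×3 = 124.0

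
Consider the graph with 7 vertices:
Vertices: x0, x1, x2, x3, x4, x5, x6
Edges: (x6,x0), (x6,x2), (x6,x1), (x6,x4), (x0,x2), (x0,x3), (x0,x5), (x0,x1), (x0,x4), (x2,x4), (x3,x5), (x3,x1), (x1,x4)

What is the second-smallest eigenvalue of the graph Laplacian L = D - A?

Degrees: deg(x0) = 6, deg(x1) = 4, deg(x2) = 3, deg(x3) = 3, deg(x4) = 4, deg(x5) = 2, deg(x6) = 4.
L = D − A with rows/columns ordered (x0, x1, x2, x3, x4, x5, x6):
  [ 6, -1, -1, -1, -1, -1, -1]
  [-1,  4,  0, -1, -1,  0, -1]
  [-1,  0,  3,  0, -1,  0, -1]
  [-1, -1,  0,  3,  0, -1,  0]
  [-1, -1, -1,  0,  4,  0, -1]
  [-1,  0,  0, -1,  0,  2,  0]
  [-1, -1, -1,  0, -1,  0,  4]
Characteristic polynomial: det(λI − L) = λ(λ² − 7λ + 8)(λ − 3)(λ − 4)(λ − 5)(λ − 7).
Roots: λ = 0; (λ² − 7λ + 8) = 0 ⇒ λ = (7 ± √17)/2 ≈ 1.4384, 5.5616; (λ − 3) = 0 ⇒ λ = 3; (λ − 4) = 0 ⇒ λ = 4; (λ − 5) = 0 ⇒ λ = 5; (λ − 7) = 0 ⇒ λ = 7.
(Check: the roots sum (with multiplicity) to 26, matching trace L = Σdeg = 2·13 = 26.)
Laplacian eigenvalues: [0.0, 1.4384, 3.0, 4.0, 5.0, 5.5616, 7.0]. Algebraic connectivity (smallest non-zero eigenvalue) = 1.4384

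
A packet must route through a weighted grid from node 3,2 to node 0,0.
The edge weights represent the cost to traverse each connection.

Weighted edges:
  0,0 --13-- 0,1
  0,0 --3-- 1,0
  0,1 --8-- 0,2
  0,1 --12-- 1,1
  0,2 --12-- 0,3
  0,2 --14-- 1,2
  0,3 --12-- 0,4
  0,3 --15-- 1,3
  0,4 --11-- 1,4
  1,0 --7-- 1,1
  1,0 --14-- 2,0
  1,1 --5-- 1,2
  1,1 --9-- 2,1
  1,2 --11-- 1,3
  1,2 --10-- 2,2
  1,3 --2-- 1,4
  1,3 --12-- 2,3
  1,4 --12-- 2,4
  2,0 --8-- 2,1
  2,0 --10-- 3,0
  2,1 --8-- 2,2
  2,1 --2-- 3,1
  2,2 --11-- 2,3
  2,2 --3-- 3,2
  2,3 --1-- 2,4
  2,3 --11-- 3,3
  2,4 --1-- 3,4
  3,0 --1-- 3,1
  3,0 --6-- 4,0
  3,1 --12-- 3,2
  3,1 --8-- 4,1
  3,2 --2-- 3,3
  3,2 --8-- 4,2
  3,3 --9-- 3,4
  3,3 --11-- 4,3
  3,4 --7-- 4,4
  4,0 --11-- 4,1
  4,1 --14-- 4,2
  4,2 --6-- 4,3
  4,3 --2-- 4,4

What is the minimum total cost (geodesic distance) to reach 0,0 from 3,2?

Shortest path: 3,2 → 2,2 → 1,2 → 1,1 → 1,0 → 0,0, total weight = 28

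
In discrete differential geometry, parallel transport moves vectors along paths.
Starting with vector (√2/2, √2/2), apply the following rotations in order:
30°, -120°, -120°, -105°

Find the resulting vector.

Total rotation: 30° + (-120°) + (-120°) + (-105°) = -315° ≡ 45° (mod 360°). Final vector: (0, 1)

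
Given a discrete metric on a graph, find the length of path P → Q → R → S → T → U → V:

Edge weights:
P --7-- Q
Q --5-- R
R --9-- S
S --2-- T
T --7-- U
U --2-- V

Arc length = 7 + 5 + 9 + 2 + 7 + 2 = 32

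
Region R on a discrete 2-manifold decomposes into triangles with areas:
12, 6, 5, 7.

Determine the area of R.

12 + 6 + 5 + 7 = 30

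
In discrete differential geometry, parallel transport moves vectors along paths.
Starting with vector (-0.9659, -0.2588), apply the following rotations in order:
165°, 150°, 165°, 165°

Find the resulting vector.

Total rotation: 165° + 150° + 165° + 165° = 645° ≡ -75° (mod 360°). Final vector: (-0.5000, 0.8660)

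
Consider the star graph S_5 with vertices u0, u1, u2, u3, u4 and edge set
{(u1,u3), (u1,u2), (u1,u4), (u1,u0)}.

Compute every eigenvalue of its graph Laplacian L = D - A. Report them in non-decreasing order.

The star S_5 is the complete bipartite graph K_{1,4} (one hub of degree 4, 4 leaves of degree 1). The Laplacian spectrum of K_{p,q} is 0, p (multiplicity q−1), q (multiplicity p−1), p+q. With p = 1, q = 4: 0 once, 1 with multiplicity 3, and 5 once. (Check: trace L = sum of degrees = 8 = 3·1 + 5.)
Laplacian eigenvalues (increasing order): [0.0, 1.0, 1.0, 1.0, 5.0]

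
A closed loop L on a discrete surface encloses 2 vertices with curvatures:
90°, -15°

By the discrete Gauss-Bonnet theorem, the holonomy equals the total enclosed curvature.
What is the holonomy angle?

Holonomy = total enclosed curvature = 90° + (-15°) = 75°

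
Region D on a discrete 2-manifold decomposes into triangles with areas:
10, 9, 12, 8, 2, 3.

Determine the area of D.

10 + 9 + 12 + 8 + 2 + 3 = 44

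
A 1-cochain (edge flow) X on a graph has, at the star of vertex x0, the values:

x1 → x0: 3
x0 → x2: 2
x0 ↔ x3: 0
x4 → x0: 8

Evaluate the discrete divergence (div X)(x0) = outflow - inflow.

Divergence = sum of outgoing flows = (-3) + 2 + 0 + (-8) = -9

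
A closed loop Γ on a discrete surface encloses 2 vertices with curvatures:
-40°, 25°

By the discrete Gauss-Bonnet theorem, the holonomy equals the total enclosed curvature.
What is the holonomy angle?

Holonomy = total enclosed curvature = (-40°) + 25° = -15°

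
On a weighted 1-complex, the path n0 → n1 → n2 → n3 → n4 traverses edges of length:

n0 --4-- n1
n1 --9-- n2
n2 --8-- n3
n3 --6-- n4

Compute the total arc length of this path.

Arc length = 4 + 9 + 8 + 6 = 27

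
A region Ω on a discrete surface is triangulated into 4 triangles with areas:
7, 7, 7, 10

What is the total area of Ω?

7 + 7 + 7 + 10 = 31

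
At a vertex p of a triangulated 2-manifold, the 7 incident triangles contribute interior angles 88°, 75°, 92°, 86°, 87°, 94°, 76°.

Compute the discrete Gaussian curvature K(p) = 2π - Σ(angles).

Sum of angles = 598°. K = 360° - 598° = -238° = -119π/90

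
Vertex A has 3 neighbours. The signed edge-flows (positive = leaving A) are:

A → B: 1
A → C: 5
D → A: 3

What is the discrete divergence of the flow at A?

Divergence = sum of outgoing flows = 1 + 5 + (-3) = 3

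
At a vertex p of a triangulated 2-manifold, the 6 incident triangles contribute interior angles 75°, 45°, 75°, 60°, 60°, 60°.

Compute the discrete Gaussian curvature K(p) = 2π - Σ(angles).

Sum of angles = 375°. K = 360° - 375° = -15°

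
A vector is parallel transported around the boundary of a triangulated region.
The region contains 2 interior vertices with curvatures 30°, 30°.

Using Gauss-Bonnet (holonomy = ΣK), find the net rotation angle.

Holonomy = total enclosed curvature = 30° + 30° = 60°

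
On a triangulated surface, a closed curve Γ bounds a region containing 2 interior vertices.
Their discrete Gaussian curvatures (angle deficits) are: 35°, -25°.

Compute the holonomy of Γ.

Holonomy = total enclosed curvature = 35° + (-25°) = 10°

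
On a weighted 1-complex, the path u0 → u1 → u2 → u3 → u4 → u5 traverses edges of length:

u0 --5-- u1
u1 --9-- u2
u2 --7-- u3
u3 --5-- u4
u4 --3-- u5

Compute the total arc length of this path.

Arc length = 5 + 9 + 7 + 5 + 3 = 29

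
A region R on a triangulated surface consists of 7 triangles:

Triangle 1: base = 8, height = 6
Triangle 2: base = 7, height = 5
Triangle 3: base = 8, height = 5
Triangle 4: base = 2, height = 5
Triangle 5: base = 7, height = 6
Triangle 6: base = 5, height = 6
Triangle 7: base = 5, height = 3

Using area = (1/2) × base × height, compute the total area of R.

(1/2)×8×6 + (1/2)×7×5 + (1/2)×8×5 + (1/2)×2×5 + (1/2)×7×6 + (1/2)×5×6 + (1/2)×5×3 = 110.0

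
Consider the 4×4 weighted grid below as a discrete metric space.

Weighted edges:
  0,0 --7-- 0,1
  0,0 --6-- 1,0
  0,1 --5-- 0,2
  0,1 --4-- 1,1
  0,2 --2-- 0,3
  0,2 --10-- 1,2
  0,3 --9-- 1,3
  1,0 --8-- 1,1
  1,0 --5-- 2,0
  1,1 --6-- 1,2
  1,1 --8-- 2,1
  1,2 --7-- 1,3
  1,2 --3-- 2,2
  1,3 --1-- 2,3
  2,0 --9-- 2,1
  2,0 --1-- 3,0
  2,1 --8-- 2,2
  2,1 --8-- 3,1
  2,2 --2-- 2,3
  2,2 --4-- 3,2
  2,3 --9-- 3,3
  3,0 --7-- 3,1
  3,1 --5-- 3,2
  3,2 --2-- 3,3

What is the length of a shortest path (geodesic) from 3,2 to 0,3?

Shortest path: 3,2 → 2,2 → 2,3 → 1,3 → 0,3, total weight = 16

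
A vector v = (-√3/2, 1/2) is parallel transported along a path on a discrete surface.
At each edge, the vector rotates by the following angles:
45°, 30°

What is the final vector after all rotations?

Total rotation: 45° + 30° = 75°. Final vector: (-0.7071, -0.7071)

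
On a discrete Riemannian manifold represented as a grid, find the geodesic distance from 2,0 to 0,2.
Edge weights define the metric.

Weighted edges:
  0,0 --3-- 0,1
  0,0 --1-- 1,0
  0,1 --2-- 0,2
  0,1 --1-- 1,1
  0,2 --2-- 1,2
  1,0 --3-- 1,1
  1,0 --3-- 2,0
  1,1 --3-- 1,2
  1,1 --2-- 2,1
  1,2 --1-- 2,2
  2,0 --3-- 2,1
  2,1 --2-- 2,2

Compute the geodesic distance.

Shortest path: 2,0 → 2,1 → 1,1 → 0,1 → 0,2, total weight = 8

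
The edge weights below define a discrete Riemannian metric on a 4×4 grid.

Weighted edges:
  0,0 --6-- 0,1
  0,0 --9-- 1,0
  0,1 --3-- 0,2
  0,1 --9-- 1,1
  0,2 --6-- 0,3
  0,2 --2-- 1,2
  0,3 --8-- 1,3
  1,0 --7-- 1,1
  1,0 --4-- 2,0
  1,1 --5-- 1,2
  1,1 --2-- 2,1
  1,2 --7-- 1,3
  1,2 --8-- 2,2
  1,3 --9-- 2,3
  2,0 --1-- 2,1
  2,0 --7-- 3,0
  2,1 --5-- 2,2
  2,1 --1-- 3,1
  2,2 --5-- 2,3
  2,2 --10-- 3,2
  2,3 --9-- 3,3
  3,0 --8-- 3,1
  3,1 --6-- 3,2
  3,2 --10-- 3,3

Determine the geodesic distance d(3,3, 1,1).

Shortest path: 3,3 → 3,2 → 3,1 → 2,1 → 1,1, total weight = 19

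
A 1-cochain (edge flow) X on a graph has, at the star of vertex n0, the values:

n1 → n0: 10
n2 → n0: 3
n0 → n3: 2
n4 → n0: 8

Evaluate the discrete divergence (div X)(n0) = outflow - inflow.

Divergence = sum of outgoing flows = (-10) + (-3) + 2 + (-8) = -19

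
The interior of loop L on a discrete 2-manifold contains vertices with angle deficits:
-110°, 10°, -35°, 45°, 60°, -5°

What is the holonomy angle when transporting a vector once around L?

Holonomy = total enclosed curvature = (-110°) + 10° + (-35°) + 45° + 60° + (-5°) = -35°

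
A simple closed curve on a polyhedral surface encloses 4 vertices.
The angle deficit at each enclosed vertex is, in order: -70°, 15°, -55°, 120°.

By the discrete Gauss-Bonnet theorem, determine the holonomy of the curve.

Holonomy = total enclosed curvature = (-70°) + 15° + (-55°) + 120° = 10°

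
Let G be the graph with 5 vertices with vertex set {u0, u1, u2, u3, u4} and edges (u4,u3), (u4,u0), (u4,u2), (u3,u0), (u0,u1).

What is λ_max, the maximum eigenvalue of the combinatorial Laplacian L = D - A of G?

Degrees: deg(u0) = 3, deg(u1) = 1, deg(u2) = 1, deg(u3) = 2, deg(u4) = 3.
L = D − A with rows/columns ordered (u0, u1, u2, u3, u4):
  [ 3, -1,  0, -1, -1]
  [-1,  1,  0,  0,  0]
  [ 0,  0,  1,  0, -1]
  [-1,  0,  0,  2, -1]
  [-1,  0, -1, -1,  3]
Characteristic polynomial: det(λI − L) = λ(λ² − 5λ + 3)(λ² − 5λ + 5).
Roots: λ = 0; (λ² − 5λ + 3) = 0 ⇒ λ = (5 ± √13)/2 ≈ 0.6972, 4.3028; (λ² − 5λ + 5) = 0 ⇒ λ = (5 ± √5)/2 ≈ 1.382, 3.618.
(Check: the roots sum (with multiplicity) to 10, matching trace L = Σdeg = 2·5 = 10.)
Laplacian eigenvalues: [0.0, 0.6972, 1.382, 3.618, 4.3028]. Largest eigenvalue (spectral radius) = 4.3028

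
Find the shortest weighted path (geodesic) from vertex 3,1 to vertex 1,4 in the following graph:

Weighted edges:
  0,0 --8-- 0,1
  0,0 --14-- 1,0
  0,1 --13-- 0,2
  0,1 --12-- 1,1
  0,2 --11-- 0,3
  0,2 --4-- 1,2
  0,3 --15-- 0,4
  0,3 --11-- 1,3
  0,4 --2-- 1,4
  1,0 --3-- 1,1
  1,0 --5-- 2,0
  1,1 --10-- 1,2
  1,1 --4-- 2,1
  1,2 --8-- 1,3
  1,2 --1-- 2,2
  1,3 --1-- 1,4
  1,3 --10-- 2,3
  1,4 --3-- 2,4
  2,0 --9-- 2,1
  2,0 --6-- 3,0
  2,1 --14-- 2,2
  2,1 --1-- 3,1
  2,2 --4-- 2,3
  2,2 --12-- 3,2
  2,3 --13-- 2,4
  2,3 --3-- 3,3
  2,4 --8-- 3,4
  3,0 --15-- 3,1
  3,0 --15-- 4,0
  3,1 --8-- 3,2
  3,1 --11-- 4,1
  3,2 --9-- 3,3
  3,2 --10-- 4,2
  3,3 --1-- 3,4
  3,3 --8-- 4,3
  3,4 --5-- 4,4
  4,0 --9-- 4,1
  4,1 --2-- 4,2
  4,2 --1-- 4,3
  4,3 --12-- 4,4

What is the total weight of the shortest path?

Shortest path: 3,1 → 2,1 → 1,1 → 1,2 → 1,3 → 1,4, total weight = 24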